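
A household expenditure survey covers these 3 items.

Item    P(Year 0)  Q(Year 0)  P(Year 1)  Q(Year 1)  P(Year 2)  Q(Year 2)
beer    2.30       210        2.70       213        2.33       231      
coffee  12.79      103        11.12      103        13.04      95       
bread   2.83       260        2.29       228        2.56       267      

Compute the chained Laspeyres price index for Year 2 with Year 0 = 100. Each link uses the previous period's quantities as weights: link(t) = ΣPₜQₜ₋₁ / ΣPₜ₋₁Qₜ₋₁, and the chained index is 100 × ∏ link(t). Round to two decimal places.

Link Year 0→Year 1:
ΣP(Year 1)Q(Year 0) = 2.70×210 + 11.12×103 + 2.29×260 = 567 + 1145.36 + 595.4 = 2307.76
ΣP(Year 0)Q(Year 0) = 2.30×210 + 12.79×103 + 2.83×260 = 483 + 1317.37 + 735.8 = 2536.17
link = 2307.76/2536.17 = 0.909939
Link Year 1→Year 2:
ΣP(Year 2)Q(Year 1) = 2.33×213 + 13.04×103 + 2.56×228 = 496.29 + 1343.12 + 583.68 = 2423.09
ΣP(Year 1)Q(Year 1) = 2.70×213 + 11.12×103 + 2.29×228 = 575.1 + 1145.36 + 522.12 = 2242.58
link = 2423.09/2242.58 = 1.080492
Chained index = 100 × 0.909939 × 1.080492 = 98.3182

98.32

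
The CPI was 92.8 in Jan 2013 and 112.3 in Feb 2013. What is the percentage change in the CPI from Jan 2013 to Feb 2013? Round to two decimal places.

Change = (112.3 − 92.8) / 92.8 × 100
       = 19.5 / 92.8 × 100 = 21.0129%

21.01%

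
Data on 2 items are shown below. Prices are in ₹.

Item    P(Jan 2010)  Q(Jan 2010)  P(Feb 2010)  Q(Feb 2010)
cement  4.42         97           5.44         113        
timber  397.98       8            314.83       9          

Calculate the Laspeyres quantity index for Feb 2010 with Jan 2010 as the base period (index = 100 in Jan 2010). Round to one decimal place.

113.0

Laspeyres quantity index uses base-period prices as weights.
ΣP(Jan 2010)·Q(Feb 2010) = 4.42×113 + 397.98×9 = 499.46 + 3581.82 = 4081.28
ΣP(Jan 2010)·Q(Jan 2010) = 4.42×97 + 397.98×8 = 428.74 + 3183.84 = 3612.58
Index = 4081.28 / 3612.58 × 100 = 112.9741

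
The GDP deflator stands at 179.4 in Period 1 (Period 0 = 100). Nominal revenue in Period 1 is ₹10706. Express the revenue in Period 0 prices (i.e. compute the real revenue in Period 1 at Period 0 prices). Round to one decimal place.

Real = Nominal ÷ (Index/100) = 10706 ÷ (179.4/100)
     = 10706 ÷ 1.794 = 5967.6700

5967.7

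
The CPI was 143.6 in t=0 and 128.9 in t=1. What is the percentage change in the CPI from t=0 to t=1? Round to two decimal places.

Change = (128.9 − 143.6) / 143.6 × 100
       = -14.7 / 143.6 × 100 = -10.2368%

-10.24%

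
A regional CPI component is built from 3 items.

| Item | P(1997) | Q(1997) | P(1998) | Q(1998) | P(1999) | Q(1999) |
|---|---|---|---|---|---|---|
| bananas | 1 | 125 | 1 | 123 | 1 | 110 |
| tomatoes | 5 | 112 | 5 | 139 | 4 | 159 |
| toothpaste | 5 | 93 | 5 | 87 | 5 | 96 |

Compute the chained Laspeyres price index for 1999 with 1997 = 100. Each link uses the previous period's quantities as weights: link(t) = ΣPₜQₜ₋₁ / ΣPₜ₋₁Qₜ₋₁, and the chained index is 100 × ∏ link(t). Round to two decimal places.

88.91

Link 1997→1998:
ΣP(1998)Q(1997) = 1×125 + 5×112 + 5×93 = 125 + 560 + 465 = 1150
ΣP(1997)Q(1997) = 1×125 + 5×112 + 5×93 = 125 + 560 + 465 = 1150
link = 1150/1150 = 1.000000
Link 1998→1999:
ΣP(1999)Q(1998) = 1×123 + 4×139 + 5×87 = 123 + 556 + 435 = 1114
ΣP(1998)Q(1998) = 1×123 + 5×139 + 5×87 = 123 + 695 + 435 = 1253
link = 1114/1253 = 0.889066
Chained index = 100 × 1.000000 × 0.889066 = 88.9066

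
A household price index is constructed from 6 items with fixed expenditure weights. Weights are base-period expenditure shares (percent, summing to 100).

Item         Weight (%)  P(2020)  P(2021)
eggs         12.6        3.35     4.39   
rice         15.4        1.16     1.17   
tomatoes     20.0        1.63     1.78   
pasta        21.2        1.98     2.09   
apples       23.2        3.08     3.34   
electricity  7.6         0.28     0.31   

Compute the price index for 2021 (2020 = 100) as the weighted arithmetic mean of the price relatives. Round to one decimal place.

109.8

eggs: 12.6 × (4.39/3.35) = 12.6 × 1.310448 = 16.5116
rice: 15.4 × (1.17/1.16) = 15.4 × 1.008621 = 15.5328
tomatoes: 20.0 × (1.78/1.63) = 20.0 × 1.092025 = 21.8405
pasta: 21.2 × (2.09/1.98) = 21.2 × 1.055556 = 22.3778
apples: 23.2 × (3.34/3.08) = 23.2 × 1.084416 = 25.1584
electricity: 7.6 × (0.31/0.28) = 7.6 × 1.107143 = 8.4143
Index = Σ wᵢ·(p₁ᵢ/p₀ᵢ) = 16.5116 + 15.5328 + 21.8405 + 22.3778 + 25.1584 + 8.4143 = 109.8354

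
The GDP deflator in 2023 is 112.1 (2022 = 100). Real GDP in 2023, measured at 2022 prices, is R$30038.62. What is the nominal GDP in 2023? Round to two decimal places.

33673.29

Nominal = Real × (Index/100) = 30038.62 × (112.1/100)
        = 30038.62 × 1.121 = 33673.2930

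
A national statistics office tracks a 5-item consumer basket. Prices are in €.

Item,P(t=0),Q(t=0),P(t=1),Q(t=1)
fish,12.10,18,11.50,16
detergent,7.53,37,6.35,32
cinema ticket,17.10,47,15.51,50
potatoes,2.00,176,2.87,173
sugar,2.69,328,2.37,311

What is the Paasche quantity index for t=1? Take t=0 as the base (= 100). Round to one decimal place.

Paasche quantity index uses current-period prices as weights.
ΣP(t=1)·Q(t=1) = 11.50×16 + 6.35×32 + 15.51×50 + 2.87×173 + 2.37×311 = 184 + 203.2 + 775.5 + 496.51 + 737.07 = 2396.28
ΣP(t=1)·Q(t=0) = 11.50×18 + 6.35×37 + 15.51×47 + 2.87×176 + 2.37×328 = 207 + 234.95 + 728.97 + 505.12 + 777.36 = 2453.4
Index = 2396.28 / 2453.4 × 100 = 97.6718

97.7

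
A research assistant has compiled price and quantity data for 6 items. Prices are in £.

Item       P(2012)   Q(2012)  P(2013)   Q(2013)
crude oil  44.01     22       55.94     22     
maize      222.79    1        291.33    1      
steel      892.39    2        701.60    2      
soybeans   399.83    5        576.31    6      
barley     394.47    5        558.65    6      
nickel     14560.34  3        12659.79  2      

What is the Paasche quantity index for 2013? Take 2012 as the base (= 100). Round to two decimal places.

75.26

Paasche quantity index uses current-period prices as weights.
ΣP(2013)·Q(2013) = 55.94×22 + 291.33×1 + 701.60×2 + 576.31×6 + 558.65×6 + 12659.79×2 = 1230.68 + 291.33 + 1403.2 + 3457.86 + 3351.9 + 25319.58 = 35054.55
ΣP(2013)·Q(2012) = 55.94×22 + 291.33×1 + 701.60×2 + 576.31×5 + 558.65×5 + 12659.79×3 = 1230.68 + 291.33 + 1403.2 + 2881.55 + 2793.25 + 37979.37 = 46579.38
Index = 35054.55 / 46579.38 × 100 = 75.2577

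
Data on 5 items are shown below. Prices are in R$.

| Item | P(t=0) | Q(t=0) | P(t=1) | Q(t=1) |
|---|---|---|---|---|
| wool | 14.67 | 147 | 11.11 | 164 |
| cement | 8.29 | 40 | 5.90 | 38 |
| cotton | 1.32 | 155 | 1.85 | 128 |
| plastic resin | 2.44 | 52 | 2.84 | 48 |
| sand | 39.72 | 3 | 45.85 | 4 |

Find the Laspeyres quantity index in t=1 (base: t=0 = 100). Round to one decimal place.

107.7

Laspeyres quantity index uses base-period prices as weights.
ΣP(t=0)·Q(t=1) = 14.67×164 + 8.29×38 + 1.32×128 + 2.44×48 + 39.72×4 = 2405.88 + 315.02 + 168.96 + 117.12 + 158.88 = 3165.86
ΣP(t=0)·Q(t=0) = 14.67×147 + 8.29×40 + 1.32×155 + 2.44×52 + 39.72×3 = 2156.49 + 331.6 + 204.6 + 126.88 + 119.16 = 2938.73
Index = 3165.86 / 2938.73 × 100 = 107.7288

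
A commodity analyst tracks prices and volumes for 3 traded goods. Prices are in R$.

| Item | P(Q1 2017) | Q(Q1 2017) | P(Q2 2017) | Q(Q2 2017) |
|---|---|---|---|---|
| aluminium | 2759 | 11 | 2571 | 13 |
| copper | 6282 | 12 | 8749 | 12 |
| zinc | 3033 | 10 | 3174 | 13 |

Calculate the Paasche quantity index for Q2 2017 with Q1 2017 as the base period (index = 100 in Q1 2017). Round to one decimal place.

108.9

Paasche quantity index uses current-period prices as weights.
ΣP(Q2 2017)·Q(Q2 2017) = 2571×13 + 8749×12 + 3174×13 = 33423 + 104988 + 41262 = 179673
ΣP(Q2 2017)·Q(Q1 2017) = 2571×11 + 8749×12 + 3174×10 = 28281 + 104988 + 31740 = 165009
Index = 179673 / 165009 × 100 = 108.8868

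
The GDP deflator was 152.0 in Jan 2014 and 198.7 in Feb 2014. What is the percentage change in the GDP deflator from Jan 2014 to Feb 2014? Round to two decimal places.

Change = (198.7 − 152.0) / 152.0 × 100
       = 46.7 / 152.0 × 100 = 30.7237%

30.72%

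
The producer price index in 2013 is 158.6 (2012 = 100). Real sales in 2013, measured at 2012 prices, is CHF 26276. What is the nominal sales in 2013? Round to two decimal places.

41673.74

Nominal = Real × (Index/100) = 26276 × (158.6/100)
        = 26276 × 1.586 = 41673.7360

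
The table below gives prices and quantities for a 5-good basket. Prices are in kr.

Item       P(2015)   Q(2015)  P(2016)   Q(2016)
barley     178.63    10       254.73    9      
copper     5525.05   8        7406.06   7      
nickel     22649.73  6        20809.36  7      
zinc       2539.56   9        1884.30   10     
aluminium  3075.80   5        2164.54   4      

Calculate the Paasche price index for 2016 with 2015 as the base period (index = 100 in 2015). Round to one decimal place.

96.1

Paasche price index uses current-period quantities as weights.
ΣP(2016)·Q(2016) = 254.73×9 + 7406.06×7 + 20809.36×7 + 1884.30×10 + 2164.54×4 = 2292.57 + 51842.42 + 145665.52 + 18843 + 8658.16 = 227301.67
ΣP(2015)·Q(2016) = 178.63×9 + 5525.05×7 + 22649.73×7 + 2539.56×10 + 3075.80×4 = 1607.67 + 38675.35 + 158548.11 + 25395.6 + 12303.2 = 236529.93
Index = 227301.67 / 236529.93 × 100 = 96.0985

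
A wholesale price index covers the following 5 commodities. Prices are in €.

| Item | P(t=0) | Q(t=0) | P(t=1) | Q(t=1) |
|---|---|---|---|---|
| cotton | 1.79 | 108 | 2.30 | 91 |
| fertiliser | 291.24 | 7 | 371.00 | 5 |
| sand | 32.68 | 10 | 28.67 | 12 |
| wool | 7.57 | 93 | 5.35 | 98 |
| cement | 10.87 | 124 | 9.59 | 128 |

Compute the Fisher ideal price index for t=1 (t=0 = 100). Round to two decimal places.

Laspeyres component (base-period weights):
ΣP(t=1)Q(t=0) = 2.30×108 + 371.00×7 + 28.67×10 + 5.35×93 + 9.59×124 = 248.4 + 2597 + 286.7 + 497.55 + 1189.16 = 4818.81
ΣP(t=0)Q(t=0) = 1.79×108 + 291.24×7 + 32.68×10 + 7.57×93 + 10.87×124 = 193.32 + 2038.68 + 326.8 + 704.01 + 1347.88 = 4610.69
L = 4818.81 / 4610.69 × 100 = 104.5139
Paasche component (current-period weights):
ΣP(t=1)Q(t=1) = 2.30×91 + 371.00×5 + 28.67×12 + 5.35×98 + 9.59×128 = 209.3 + 1855 + 344.04 + 524.3 + 1227.52 = 4160.16
ΣP(t=0)Q(t=1) = 1.79×91 + 291.24×5 + 32.68×12 + 7.57×98 + 10.87×128 = 162.89 + 1456.2 + 392.16 + 741.86 + 1391.36 = 4144.47
P = 4160.16 / 4144.47 × 100 = 100.3786
Fisher = √(L × P) = √(104.5139 × 100.3786) = 102.4253

102.43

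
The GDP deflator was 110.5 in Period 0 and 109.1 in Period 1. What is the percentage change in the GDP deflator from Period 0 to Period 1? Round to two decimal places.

Change = (109.1 − 110.5) / 110.5 × 100
       = -1.4 / 110.5 × 100 = -1.2670%

-1.27%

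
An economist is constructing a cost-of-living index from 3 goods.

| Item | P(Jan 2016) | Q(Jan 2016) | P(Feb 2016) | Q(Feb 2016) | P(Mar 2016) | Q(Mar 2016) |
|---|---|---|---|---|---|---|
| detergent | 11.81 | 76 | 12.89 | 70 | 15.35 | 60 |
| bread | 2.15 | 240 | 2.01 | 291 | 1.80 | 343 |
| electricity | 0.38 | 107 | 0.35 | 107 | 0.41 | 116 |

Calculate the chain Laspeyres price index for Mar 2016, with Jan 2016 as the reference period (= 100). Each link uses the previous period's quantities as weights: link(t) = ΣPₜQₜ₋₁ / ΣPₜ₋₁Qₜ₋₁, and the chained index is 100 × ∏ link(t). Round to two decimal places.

111.06

Link Jan 2016→Feb 2016:
ΣP(Feb 2016)Q(Jan 2016) = 12.89×76 + 2.01×240 + 0.35×107 = 979.64 + 482.4 + 37.45 = 1499.49
ΣP(Jan 2016)Q(Jan 2016) = 11.81×76 + 2.15×240 + 0.38×107 = 897.56 + 516 + 40.66 = 1454.22
link = 1499.49/1454.22 = 1.031130
Link Feb 2016→Mar 2016:
ΣP(Mar 2016)Q(Feb 2016) = 15.35×70 + 1.80×291 + 0.41×107 = 1074.5 + 523.8 + 43.87 = 1642.17
ΣP(Feb 2016)Q(Feb 2016) = 12.89×70 + 2.01×291 + 0.35×107 = 902.3 + 584.91 + 37.45 = 1524.66
link = 1642.17/1524.66 = 1.077073
Chained index = 100 × 1.031130 × 1.077073 = 111.0602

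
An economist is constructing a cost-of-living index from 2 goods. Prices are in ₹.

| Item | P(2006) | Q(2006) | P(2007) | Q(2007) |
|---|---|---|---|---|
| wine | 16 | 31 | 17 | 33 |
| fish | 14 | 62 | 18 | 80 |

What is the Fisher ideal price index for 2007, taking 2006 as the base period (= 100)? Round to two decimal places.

120.94

Laspeyres component (base-period weights):
ΣP(2007)Q(2006) = 17×31 + 18×62 = 527 + 1116 = 1643
ΣP(2006)Q(2006) = 16×31 + 14×62 = 496 + 868 = 1364
L = 1643 / 1364 × 100 = 120.4545
Paasche component (current-period weights):
ΣP(2007)Q(2007) = 17×33 + 18×80 = 561 + 1440 = 2001
ΣP(2006)Q(2007) = 16×33 + 14×80 = 528 + 1120 = 1648
P = 2001 / 1648 × 100 = 121.4199
Fisher = √(L × P) = √(120.4545 × 121.4199) = 120.9363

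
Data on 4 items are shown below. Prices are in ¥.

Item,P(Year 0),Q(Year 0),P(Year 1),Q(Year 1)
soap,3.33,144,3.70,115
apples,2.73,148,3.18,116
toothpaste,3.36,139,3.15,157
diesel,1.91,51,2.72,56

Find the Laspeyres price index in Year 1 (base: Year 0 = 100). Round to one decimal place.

109.1

Laspeyres price index uses base-period quantities as weights.
ΣP(Year 1)·Q(Year 0) = 3.70×144 + 3.18×148 + 3.15×139 + 2.72×51 = 532.8 + 470.64 + 437.85 + 138.72 = 1580.01
ΣP(Year 0)·Q(Year 0) = 3.33×144 + 2.73×148 + 3.36×139 + 1.91×51 = 479.52 + 404.04 + 467.04 + 97.41 = 1448.01
Index = 1580.01 / 1448.01 × 100 = 109.1160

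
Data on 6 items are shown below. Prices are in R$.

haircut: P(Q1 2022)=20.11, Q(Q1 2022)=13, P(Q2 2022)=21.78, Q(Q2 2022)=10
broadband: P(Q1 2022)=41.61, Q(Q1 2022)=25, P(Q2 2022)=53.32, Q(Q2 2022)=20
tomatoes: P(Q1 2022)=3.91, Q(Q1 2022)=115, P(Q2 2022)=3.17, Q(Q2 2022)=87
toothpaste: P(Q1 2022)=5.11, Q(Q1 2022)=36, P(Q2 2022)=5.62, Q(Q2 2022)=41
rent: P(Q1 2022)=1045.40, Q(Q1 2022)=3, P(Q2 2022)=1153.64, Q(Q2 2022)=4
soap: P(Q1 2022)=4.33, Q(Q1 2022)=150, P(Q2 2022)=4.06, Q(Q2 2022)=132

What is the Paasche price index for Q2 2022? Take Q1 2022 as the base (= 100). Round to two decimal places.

Paasche price index uses current-period quantities as weights.
ΣP(Q2 2022)·Q(Q2 2022) = 21.78×10 + 53.32×20 + 3.17×87 + 5.62×41 + 1153.64×4 + 4.06×132 = 217.8 + 1066.4 + 275.79 + 230.42 + 4614.56 + 535.92 = 6940.89
ΣP(Q1 2022)·Q(Q2 2022) = 20.11×10 + 41.61×20 + 3.91×87 + 5.11×41 + 1045.40×4 + 4.33×132 = 201.1 + 832.2 + 340.17 + 209.51 + 4181.6 + 571.56 = 6336.14
Index = 6940.89 / 6336.14 × 100 = 109.5445

109.54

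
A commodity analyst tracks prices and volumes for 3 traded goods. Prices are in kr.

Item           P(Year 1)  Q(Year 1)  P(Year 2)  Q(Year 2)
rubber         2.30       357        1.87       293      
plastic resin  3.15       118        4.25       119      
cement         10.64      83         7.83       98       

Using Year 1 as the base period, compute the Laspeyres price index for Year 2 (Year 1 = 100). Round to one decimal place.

87.6

Laspeyres price index uses base-period quantities as weights.
ΣP(Year 2)·Q(Year 1) = 1.87×357 + 4.25×118 + 7.83×83 = 667.59 + 501.5 + 649.89 = 1818.98
ΣP(Year 1)·Q(Year 1) = 2.30×357 + 3.15×118 + 10.64×83 = 821.1 + 371.7 + 883.12 = 2075.92
Index = 1818.98 / 2075.92 × 100 = 87.6228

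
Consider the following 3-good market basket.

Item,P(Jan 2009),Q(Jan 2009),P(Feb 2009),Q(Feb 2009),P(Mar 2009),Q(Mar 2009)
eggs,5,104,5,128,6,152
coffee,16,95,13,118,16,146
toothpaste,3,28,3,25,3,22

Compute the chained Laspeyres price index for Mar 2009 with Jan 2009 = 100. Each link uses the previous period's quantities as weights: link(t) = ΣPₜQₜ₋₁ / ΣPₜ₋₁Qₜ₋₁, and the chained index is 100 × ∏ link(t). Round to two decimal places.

Link Jan 2009→Feb 2009:
ΣP(Feb 2009)Q(Jan 2009) = 5×104 + 13×95 + 3×28 = 520 + 1235 + 84 = 1839
ΣP(Jan 2009)Q(Jan 2009) = 5×104 + 16×95 + 3×28 = 520 + 1520 + 84 = 2124
link = 1839/2124 = 0.865819
Link Feb 2009→Mar 2009:
ΣP(Mar 2009)Q(Feb 2009) = 6×128 + 16×118 + 3×25 = 768 + 1888 + 75 = 2731
ΣP(Feb 2009)Q(Feb 2009) = 5×128 + 13×118 + 3×25 = 640 + 1534 + 75 = 2249
link = 2731/2249 = 1.214317
Chained index = 100 × 0.865819 × 1.214317 = 105.1379

105.14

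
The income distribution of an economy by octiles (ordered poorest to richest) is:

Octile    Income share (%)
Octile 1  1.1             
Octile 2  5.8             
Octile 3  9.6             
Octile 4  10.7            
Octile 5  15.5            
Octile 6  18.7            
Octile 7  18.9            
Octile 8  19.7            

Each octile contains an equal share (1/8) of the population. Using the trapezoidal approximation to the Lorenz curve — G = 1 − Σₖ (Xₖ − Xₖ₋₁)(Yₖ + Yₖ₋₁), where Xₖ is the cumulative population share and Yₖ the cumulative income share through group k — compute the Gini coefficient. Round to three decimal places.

Cumulative income shares Yₖ: 0.0110, 0.0690, 0.1650, 0.2720, 0.4270, 0.6140, 0.8030, 1.0000
Σ (Xₖ−Xₖ₋₁)(Yₖ+Yₖ₋₁) = (1/8)(0.0110+0.0000) + (1/8)(0.0690+0.0110) + (1/8)(0.1650+0.0690) + (1/8)(0.2720+0.1650) + (1/8)(0.4270+0.2720) + (1/8)(0.6140+0.4270) + (1/8)(0.8030+0.6140) + (1/8)(1.0000+0.8030)
  = 0.0014 + 0.0100 + 0.0292 + 0.0546 + 0.0874 + 0.1301 + 0.1771 + 0.2254 = 0.7152
G = 1 − 0.7152 = 0.2848

0.285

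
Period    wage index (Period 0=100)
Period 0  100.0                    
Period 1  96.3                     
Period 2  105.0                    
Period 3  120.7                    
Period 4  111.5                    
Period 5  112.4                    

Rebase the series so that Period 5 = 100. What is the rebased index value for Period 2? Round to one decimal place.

93.4

Rebased(Period 2) = 105.0 / 112.4 × 100 = 93.4164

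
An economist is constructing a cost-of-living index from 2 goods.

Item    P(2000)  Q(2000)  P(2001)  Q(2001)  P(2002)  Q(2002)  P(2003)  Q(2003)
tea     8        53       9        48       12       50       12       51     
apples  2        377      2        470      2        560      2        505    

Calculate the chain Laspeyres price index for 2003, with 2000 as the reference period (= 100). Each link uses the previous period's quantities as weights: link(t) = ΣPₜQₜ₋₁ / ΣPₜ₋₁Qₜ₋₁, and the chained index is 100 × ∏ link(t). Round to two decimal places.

115.47

Link 2000→2001:
ΣP(2001)Q(2000) = 9×53 + 2×377 = 477 + 754 = 1231
ΣP(2000)Q(2000) = 8×53 + 2×377 = 424 + 754 = 1178
link = 1231/1178 = 1.044992
Link 2001→2002:
ΣP(2002)Q(2001) = 12×48 + 2×470 = 576 + 940 = 1516
ΣP(2001)Q(2001) = 9×48 + 2×470 = 432 + 940 = 1372
link = 1516/1372 = 1.104956
Link 2002→2003:
ΣP(2003)Q(2002) = 12×50 + 2×560 = 600 + 1120 = 1720
ΣP(2002)Q(2002) = 12×50 + 2×560 = 600 + 1120 = 1720
link = 1720/1720 = 1.000000
Chained index = 100 × 1.044992 × 1.104956 × 1.000000 = 115.4670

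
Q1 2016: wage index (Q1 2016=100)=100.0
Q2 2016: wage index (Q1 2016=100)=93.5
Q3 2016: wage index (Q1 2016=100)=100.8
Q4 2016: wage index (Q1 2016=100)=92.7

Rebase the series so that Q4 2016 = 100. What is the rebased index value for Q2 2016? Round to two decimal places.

Rebased(Q2 2016) = 93.5 / 92.7 × 100 = 100.8630

100.86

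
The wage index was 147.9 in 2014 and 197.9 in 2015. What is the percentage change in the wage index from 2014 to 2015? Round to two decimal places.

33.81%

Change = (197.9 − 147.9) / 147.9 × 100
       = 50.0 / 147.9 × 100 = 33.8066%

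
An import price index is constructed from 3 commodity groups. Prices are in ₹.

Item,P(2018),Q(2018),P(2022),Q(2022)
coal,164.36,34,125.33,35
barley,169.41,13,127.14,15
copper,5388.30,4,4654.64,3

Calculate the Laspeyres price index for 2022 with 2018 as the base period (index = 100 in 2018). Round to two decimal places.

83.60

Laspeyres price index uses base-period quantities as weights.
ΣP(2022)·Q(2018) = 125.33×34 + 127.14×13 + 4654.64×4 = 4261.22 + 1652.82 + 18618.56 = 24532.6
ΣP(2018)·Q(2018) = 164.36×34 + 169.41×13 + 5388.30×4 = 5588.24 + 2202.33 + 21553.2 = 29343.77
Index = 24532.6 / 29343.77 × 100 = 83.6041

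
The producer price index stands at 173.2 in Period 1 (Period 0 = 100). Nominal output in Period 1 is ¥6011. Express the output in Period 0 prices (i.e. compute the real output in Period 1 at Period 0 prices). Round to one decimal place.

3470.6

Real = Nominal ÷ (Index/100) = 6011 ÷ (173.2/100)
     = 6011 ÷ 1.732 = 3470.5543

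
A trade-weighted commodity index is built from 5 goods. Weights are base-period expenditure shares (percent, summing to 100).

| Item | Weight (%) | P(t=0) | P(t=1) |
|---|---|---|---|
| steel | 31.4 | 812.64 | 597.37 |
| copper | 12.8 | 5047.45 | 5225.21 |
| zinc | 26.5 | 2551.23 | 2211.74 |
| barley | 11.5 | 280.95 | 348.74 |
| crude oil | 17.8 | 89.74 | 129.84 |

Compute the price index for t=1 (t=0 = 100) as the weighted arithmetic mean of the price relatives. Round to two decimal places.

99.34

steel: 31.4 × (597.37/812.64) = 31.4 × 0.735098 = 23.0821
copper: 12.8 × (5225.21/5047.45) = 12.8 × 1.035218 = 13.2508
zinc: 26.5 × (2211.74/2551.23) = 26.5 × 0.866931 = 22.9737
barley: 11.5 × (348.74/280.95) = 11.5 × 1.241288 = 14.2748
crude oil: 17.8 × (129.84/89.74) = 17.8 × 1.446846 = 25.7539
Index = Σ wᵢ·(p₁ᵢ/p₀ᵢ) = 23.0821 + 13.2508 + 22.9737 + 14.2748 + 25.7539 = 99.3352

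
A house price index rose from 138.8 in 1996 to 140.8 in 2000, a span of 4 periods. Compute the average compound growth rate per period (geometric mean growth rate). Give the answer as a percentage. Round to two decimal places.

Growth factor = (140.8/138.8)^(1/4) = (1.014409)^(1/4) = 1.003583
Growth rate = 1.003583 − 1 = 0.003583 = 0.3583%

0.36%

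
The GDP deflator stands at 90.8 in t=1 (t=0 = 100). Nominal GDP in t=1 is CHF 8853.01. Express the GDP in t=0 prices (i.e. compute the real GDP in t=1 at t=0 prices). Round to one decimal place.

9750.0

Real = Nominal ÷ (Index/100) = 8853.01 ÷ (90.8/100)
     = 8853.01 ÷ 0.908 = 9750.0110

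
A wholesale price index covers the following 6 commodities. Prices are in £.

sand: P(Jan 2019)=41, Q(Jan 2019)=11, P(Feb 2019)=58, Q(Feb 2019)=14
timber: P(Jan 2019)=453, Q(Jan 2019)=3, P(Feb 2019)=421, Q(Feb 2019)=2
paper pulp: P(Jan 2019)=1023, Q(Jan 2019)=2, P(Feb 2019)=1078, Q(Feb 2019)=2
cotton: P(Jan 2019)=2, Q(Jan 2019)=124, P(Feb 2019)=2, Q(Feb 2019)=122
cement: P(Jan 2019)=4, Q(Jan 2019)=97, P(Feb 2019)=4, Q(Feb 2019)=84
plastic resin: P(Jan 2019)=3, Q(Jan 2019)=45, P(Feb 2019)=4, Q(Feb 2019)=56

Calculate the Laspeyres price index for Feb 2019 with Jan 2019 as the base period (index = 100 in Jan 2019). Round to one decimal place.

Laspeyres price index uses base-period quantities as weights.
ΣP(Feb 2019)·Q(Jan 2019) = 58×11 + 421×3 + 1078×2 + 2×124 + 4×97 + 4×45 = 638 + 1263 + 2156 + 248 + 388 + 180 = 4873
ΣP(Jan 2019)·Q(Jan 2019) = 41×11 + 453×3 + 1023×2 + 2×124 + 4×97 + 3×45 = 451 + 1359 + 2046 + 248 + 388 + 135 = 4627
Index = 4873 / 4627 × 100 = 105.3166

105.3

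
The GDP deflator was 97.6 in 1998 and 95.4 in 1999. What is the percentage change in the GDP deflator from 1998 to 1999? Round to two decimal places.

Change = (95.4 − 97.6) / 97.6 × 100
       = -2.2 / 97.6 × 100 = -2.2541%

-2.25%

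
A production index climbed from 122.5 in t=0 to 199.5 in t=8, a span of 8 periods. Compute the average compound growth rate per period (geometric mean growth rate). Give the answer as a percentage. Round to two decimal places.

6.29%

Growth factor = (199.5/122.5)^(1/8) = (1.628571)^(1/8) = 1.062859
Growth rate = 1.062859 − 1 = 0.062859 = 6.2859%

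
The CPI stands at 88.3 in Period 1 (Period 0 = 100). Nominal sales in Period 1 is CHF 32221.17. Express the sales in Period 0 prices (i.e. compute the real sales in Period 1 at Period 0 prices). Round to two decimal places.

36490.57

Real = Nominal ÷ (Index/100) = 32221.17 ÷ (88.3/100)
     = 32221.17 ÷ 0.883 = 36490.5663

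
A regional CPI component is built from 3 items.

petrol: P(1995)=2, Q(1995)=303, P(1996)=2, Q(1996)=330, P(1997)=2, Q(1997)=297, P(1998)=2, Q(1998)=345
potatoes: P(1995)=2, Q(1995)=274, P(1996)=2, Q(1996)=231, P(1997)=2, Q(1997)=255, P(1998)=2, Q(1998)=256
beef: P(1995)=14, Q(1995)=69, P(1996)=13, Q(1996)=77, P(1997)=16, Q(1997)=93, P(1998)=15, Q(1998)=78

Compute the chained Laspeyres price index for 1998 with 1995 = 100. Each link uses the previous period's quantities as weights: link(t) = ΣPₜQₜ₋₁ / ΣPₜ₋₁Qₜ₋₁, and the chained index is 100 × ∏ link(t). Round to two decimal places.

103.42

Link 1995→1996:
ΣP(1996)Q(1995) = 2×303 + 2×274 + 13×69 = 606 + 548 + 897 = 2051
ΣP(1995)Q(1995) = 2×303 + 2×274 + 14×69 = 606 + 548 + 966 = 2120
link = 2051/2120 = 0.967453
Link 1996→1997:
ΣP(1997)Q(1996) = 2×330 + 2×231 + 16×77 = 660 + 462 + 1232 = 2354
ΣP(1996)Q(1996) = 2×330 + 2×231 + 13×77 = 660 + 462 + 1001 = 2123
link = 2354/2123 = 1.108808
Link 1997→1998:
ΣP(1998)Q(1997) = 2×297 + 2×255 + 15×93 = 594 + 510 + 1395 = 2499
ΣP(1997)Q(1997) = 2×297 + 2×255 + 16×93 = 594 + 510 + 1488 = 2592
link = 2499/2592 = 0.964120
Chained index = 100 × 0.967453 × 1.108808 × 0.964120 = 103.4231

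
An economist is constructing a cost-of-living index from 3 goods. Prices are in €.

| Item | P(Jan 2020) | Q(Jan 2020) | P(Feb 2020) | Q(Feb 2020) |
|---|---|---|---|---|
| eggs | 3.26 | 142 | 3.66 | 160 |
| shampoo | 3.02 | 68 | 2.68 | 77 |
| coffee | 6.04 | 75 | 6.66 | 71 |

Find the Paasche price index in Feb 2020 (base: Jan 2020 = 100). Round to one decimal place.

106.9

Paasche price index uses current-period quantities as weights.
ΣP(Feb 2020)·Q(Feb 2020) = 3.66×160 + 2.68×77 + 6.66×71 = 585.6 + 206.36 + 472.86 = 1264.82
ΣP(Jan 2020)·Q(Feb 2020) = 3.26×160 + 3.02×77 + 6.04×71 = 521.6 + 232.54 + 428.84 = 1182.98
Index = 1264.82 / 1182.98 × 100 = 106.9181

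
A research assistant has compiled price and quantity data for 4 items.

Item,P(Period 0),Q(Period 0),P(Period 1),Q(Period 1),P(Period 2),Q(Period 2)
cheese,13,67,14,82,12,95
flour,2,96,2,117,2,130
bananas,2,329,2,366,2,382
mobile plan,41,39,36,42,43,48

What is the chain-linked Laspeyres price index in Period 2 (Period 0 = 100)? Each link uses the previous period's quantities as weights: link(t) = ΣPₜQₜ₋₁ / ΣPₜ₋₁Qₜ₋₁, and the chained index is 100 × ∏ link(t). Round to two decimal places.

Link Period 0→Period 1:
ΣP(Period 1)Q(Period 0) = 14×67 + 2×96 + 2×329 + 36×39 = 938 + 192 + 658 + 1404 = 3192
ΣP(Period 0)Q(Period 0) = 13×67 + 2×96 + 2×329 + 41×39 = 871 + 192 + 658 + 1599 = 3320
link = 3192/3320 = 0.961446
Link Period 1→Period 2:
ΣP(Period 2)Q(Period 1) = 12×82 + 2×117 + 2×366 + 43×42 = 984 + 234 + 732 + 1806 = 3756
ΣP(Period 1)Q(Period 1) = 14×82 + 2×117 + 2×366 + 36×42 = 1148 + 234 + 732 + 1512 = 3626
link = 3756/3626 = 1.035852
Chained index = 100 × 0.961446 × 1.035852 = 99.5916

99.59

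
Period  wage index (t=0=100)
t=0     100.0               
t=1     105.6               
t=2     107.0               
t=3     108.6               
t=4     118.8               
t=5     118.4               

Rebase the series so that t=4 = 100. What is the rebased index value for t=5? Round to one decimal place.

Rebased(t=5) = 118.4 / 118.8 × 100 = 99.6633

99.7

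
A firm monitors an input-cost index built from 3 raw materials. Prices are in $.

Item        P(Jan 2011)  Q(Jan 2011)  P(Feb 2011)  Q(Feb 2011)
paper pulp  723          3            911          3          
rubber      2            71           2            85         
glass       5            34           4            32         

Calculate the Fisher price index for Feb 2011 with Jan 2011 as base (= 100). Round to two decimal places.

121.33

Laspeyres component (base-period weights):
ΣP(Feb 2011)Q(Jan 2011) = 911×3 + 2×71 + 4×34 = 2733 + 142 + 136 = 3011
ΣP(Jan 2011)Q(Jan 2011) = 723×3 + 2×71 + 5×34 = 2169 + 142 + 170 = 2481
L = 3011 / 2481 × 100 = 121.3624
Paasche component (current-period weights):
ΣP(Feb 2011)Q(Feb 2011) = 911×3 + 2×85 + 4×32 = 2733 + 170 + 128 = 3031
ΣP(Jan 2011)Q(Feb 2011) = 723×3 + 2×85 + 5×32 = 2169 + 170 + 160 = 2499
P = 3031 / 2499 × 100 = 121.2885
Fisher = √(L × P) = √(121.3624 × 121.2885) = 121.3254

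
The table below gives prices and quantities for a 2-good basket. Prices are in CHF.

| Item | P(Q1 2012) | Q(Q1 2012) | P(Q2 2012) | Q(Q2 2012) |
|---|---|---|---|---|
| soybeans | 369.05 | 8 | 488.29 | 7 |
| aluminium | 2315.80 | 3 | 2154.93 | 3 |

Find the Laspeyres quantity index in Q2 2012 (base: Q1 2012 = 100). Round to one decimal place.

96.3

Laspeyres quantity index uses base-period prices as weights.
ΣP(Q1 2012)·Q(Q2 2012) = 369.05×7 + 2315.80×3 = 2583.35 + 6947.4 = 9530.75
ΣP(Q1 2012)·Q(Q1 2012) = 369.05×8 + 2315.80×3 = 2952.4 + 6947.4 = 9899.8
Index = 9530.75 / 9899.8 × 100 = 96.2721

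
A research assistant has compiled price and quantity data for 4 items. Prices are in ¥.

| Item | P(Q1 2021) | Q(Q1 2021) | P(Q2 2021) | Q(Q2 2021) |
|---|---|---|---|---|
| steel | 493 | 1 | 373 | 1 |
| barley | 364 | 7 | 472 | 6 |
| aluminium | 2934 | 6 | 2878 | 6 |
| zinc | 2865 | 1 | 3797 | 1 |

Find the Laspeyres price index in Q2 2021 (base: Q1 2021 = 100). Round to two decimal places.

Laspeyres price index uses base-period quantities as weights.
ΣP(Q2 2021)·Q(Q1 2021) = 373×1 + 472×7 + 2878×6 + 3797×1 = 373 + 3304 + 17268 + 3797 = 24742
ΣP(Q1 2021)·Q(Q1 2021) = 493×1 + 364×7 + 2934×6 + 2865×1 = 493 + 2548 + 17604 + 2865 = 23510
Index = 24742 / 23510 × 100 = 105.2403

105.24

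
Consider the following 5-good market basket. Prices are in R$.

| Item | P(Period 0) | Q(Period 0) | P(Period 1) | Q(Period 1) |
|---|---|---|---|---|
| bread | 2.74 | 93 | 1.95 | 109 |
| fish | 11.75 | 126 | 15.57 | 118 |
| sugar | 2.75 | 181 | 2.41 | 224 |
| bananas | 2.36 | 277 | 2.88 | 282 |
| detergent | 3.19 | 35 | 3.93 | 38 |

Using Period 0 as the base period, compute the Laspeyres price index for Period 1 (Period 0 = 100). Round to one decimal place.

Laspeyres price index uses base-period quantities as weights.
ΣP(Period 1)·Q(Period 0) = 1.95×93 + 15.57×126 + 2.41×181 + 2.88×277 + 3.93×35 = 181.35 + 1961.82 + 436.21 + 797.76 + 137.55 = 3514.69
ΣP(Period 0)·Q(Period 0) = 2.74×93 + 11.75×126 + 2.75×181 + 2.36×277 + 3.19×35 = 254.82 + 1480.5 + 497.75 + 653.72 + 111.65 = 2998.44
Index = 3514.69 / 2998.44 × 100 = 117.2173

117.2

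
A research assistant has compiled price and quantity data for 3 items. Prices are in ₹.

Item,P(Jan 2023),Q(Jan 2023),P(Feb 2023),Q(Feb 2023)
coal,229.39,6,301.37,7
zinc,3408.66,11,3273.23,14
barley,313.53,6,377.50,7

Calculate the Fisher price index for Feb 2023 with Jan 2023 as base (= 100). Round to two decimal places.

98.26

Laspeyres component (base-period weights):
ΣP(Feb 2023)Q(Jan 2023) = 301.37×6 + 3273.23×11 + 377.50×6 = 1808.22 + 36005.53 + 2265 = 40078.75
ΣP(Jan 2023)Q(Jan 2023) = 229.39×6 + 3408.66×11 + 313.53×6 = 1376.34 + 37495.26 + 1881.18 = 40752.78
L = 40078.75 / 40752.78 × 100 = 98.3461
Paasche component (current-period weights):
ΣP(Feb 2023)Q(Feb 2023) = 301.37×7 + 3273.23×14 + 377.50×7 = 2109.59 + 45825.22 + 2642.5 = 50577.31
ΣP(Jan 2023)Q(Feb 2023) = 229.39×7 + 3408.66×14 + 313.53×7 = 1605.73 + 47721.24 + 2194.71 = 51521.68
P = 50577.31 / 51521.68 × 100 = 98.1670
Fisher = √(L × P) = √(98.3461 × 98.1670) = 98.2565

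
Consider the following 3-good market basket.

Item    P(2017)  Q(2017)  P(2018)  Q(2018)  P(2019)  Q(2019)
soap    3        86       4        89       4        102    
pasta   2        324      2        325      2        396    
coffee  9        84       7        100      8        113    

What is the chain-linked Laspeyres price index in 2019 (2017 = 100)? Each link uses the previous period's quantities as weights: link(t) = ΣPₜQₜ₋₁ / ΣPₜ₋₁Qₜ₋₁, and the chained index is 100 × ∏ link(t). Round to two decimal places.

Link 2017→2018:
ΣP(2018)Q(2017) = 4×86 + 2×324 + 7×84 = 344 + 648 + 588 = 1580
ΣP(2017)Q(2017) = 3×86 + 2×324 + 9×84 = 258 + 648 + 756 = 1662
link = 1580/1662 = 0.950662
Link 2018→2019:
ΣP(2019)Q(2018) = 4×89 + 2×325 + 8×100 = 356 + 650 + 800 = 1806
ΣP(2018)Q(2018) = 4×89 + 2×325 + 7×100 = 356 + 650 + 700 = 1706
link = 1806/1706 = 1.058617
Chained index = 100 × 0.950662 × 1.058617 = 100.6386

100.64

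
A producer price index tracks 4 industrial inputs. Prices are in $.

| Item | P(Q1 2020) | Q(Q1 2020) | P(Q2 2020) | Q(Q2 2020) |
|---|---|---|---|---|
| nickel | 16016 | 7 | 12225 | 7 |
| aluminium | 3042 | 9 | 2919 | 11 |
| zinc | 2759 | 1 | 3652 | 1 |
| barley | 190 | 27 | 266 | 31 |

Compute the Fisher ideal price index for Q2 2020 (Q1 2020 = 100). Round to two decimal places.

Laspeyres component (base-period weights):
ΣP(Q2 2020)Q(Q1 2020) = 12225×7 + 2919×9 + 3652×1 + 266×27 = 85575 + 26271 + 3652 + 7182 = 122680
ΣP(Q1 2020)Q(Q1 2020) = 16016×7 + 3042×9 + 2759×1 + 190×27 = 112112 + 27378 + 2759 + 5130 = 147379
L = 122680 / 147379 × 100 = 83.2412
Paasche component (current-period weights):
ΣP(Q2 2020)Q(Q2 2020) = 12225×7 + 2919×11 + 3652×1 + 266×31 = 85575 + 32109 + 3652 + 8246 = 129582
ΣP(Q1 2020)Q(Q2 2020) = 16016×7 + 3042×11 + 2759×1 + 190×31 = 112112 + 33462 + 2759 + 5890 = 154223
P = 129582 / 154223 × 100 = 84.0225
Fisher = √(L × P) = √(83.2412 × 84.0225) = 83.6309

83.63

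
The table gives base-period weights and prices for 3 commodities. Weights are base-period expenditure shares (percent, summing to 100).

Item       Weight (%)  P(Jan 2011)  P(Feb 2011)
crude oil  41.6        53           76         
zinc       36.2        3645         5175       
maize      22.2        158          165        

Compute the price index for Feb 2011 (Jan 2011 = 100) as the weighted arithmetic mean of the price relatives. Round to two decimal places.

134.23

crude oil: 41.6 × (76/53) = 41.6 × 1.433962 = 59.6528
zinc: 36.2 × (5175/3645) = 36.2 × 1.419753 = 51.3951
maize: 22.2 × (165/158) = 22.2 × 1.044304 = 23.1835
Index = Σ wᵢ·(p₁ᵢ/p₀ᵢ) = 59.6528 + 51.3951 + 23.1835 = 134.2314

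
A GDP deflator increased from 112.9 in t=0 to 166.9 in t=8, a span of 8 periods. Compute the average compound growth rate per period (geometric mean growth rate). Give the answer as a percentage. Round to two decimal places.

Growth factor = (166.9/112.9)^(1/8) = (1.478299)^(1/8) = 1.050075
Growth rate = 1.050075 − 1 = 0.050075 = 5.0075%

5.01%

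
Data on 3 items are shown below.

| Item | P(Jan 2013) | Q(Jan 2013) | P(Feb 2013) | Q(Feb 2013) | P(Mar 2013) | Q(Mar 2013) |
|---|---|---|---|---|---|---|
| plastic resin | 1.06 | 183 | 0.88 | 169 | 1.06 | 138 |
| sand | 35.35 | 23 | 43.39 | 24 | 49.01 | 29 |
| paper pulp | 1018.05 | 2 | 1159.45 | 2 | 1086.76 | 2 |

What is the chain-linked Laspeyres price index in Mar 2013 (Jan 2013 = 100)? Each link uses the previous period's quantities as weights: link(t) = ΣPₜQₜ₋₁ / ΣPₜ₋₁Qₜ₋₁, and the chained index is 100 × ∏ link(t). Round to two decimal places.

Link Jan 2013→Feb 2013:
ΣP(Feb 2013)Q(Jan 2013) = 0.88×183 + 43.39×23 + 1159.45×2 = 161.04 + 997.97 + 2318.9 = 3477.91
ΣP(Jan 2013)Q(Jan 2013) = 1.06×183 + 35.35×23 + 1018.05×2 = 193.98 + 813.05 + 2036.1 = 3043.13
link = 3477.91/3043.13 = 1.142873
Link Feb 2013→Mar 2013:
ΣP(Mar 2013)Q(Feb 2013) = 1.06×169 + 49.01×24 + 1086.76×2 = 179.14 + 1176.24 + 2173.52 = 3528.9
ΣP(Feb 2013)Q(Feb 2013) = 0.88×169 + 43.39×24 + 1159.45×2 = 148.72 + 1041.36 + 2318.9 = 3508.98
link = 3528.9/3508.98 = 1.005677
Chained index = 100 × 1.142873 × 1.005677 = 114.9361

114.94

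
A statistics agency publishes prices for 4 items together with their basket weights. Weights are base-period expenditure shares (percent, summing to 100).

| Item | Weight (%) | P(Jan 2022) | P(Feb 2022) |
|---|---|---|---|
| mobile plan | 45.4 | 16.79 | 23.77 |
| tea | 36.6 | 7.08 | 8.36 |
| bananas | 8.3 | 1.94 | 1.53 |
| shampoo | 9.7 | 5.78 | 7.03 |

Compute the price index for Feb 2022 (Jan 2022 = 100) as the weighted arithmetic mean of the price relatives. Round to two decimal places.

mobile plan: 45.4 × (23.77/16.79) = 45.4 × 1.415724 = 64.2739
tea: 36.6 × (8.36/7.08) = 36.6 × 1.180791 = 43.2169
bananas: 8.3 × (1.53/1.94) = 8.3 × 0.788660 = 6.5459
shampoo: 9.7 × (7.03/5.78) = 9.7 × 1.216263 = 11.7978
Index = Σ wᵢ·(p₁ᵢ/p₀ᵢ) = 64.2739 + 43.2169 + 6.5459 + 11.7978 = 125.8344

125.83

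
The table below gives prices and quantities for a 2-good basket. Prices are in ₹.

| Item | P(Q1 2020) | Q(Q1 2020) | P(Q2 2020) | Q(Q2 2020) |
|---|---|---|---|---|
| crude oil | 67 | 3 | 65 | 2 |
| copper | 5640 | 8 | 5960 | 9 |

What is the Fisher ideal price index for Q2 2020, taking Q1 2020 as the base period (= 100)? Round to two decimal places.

Laspeyres component (base-period weights):
ΣP(Q2 2020)Q(Q1 2020) = 65×3 + 5960×8 = 195 + 47680 = 47875
ΣP(Q1 2020)Q(Q1 2020) = 67×3 + 5640×8 = 201 + 45120 = 45321
L = 47875 / 45321 × 100 = 105.6354
Paasche component (current-period weights):
ΣP(Q2 2020)Q(Q2 2020) = 65×2 + 5960×9 = 130 + 53640 = 53770
ΣP(Q1 2020)Q(Q2 2020) = 67×2 + 5640×9 = 134 + 50760 = 50894
P = 53770 / 50894 × 100 = 105.6510
Fisher = √(L × P) = √(105.6354 × 105.6510) = 105.6432

105.64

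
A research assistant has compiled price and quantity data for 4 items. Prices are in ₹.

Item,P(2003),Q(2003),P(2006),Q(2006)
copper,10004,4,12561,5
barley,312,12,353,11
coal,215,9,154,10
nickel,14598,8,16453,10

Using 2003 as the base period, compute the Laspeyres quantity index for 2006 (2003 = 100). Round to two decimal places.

Laspeyres quantity index uses base-period prices as weights.
ΣP(2003)·Q(2006) = 10004×5 + 312×11 + 215×10 + 14598×10 = 50020 + 3432 + 2150 + 145980 = 201582
ΣP(2003)·Q(2003) = 10004×4 + 312×12 + 215×9 + 14598×8 = 40016 + 3744 + 1935 + 116784 = 162479
Index = 201582 / 162479 × 100 = 124.0665

124.07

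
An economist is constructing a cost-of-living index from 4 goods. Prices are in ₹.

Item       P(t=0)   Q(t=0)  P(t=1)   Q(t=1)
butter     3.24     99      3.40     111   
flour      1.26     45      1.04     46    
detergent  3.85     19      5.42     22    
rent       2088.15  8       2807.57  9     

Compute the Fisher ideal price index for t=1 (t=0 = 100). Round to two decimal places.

133.77

Laspeyres component (base-period weights):
ΣP(t=1)Q(t=0) = 3.40×99 + 1.04×45 + 5.42×19 + 2807.57×8 = 336.6 + 46.8 + 102.98 + 22460.56 = 22946.94
ΣP(t=0)Q(t=0) = 3.24×99 + 1.26×45 + 3.85×19 + 2088.15×8 = 320.76 + 56.7 + 73.15 + 16705.2 = 17155.81
L = 22946.94 / 17155.81 × 100 = 133.7561
Paasche component (current-period weights):
ΣP(t=1)Q(t=1) = 3.40×111 + 1.04×46 + 5.42×22 + 2807.57×9 = 377.4 + 47.84 + 119.24 + 25268.13 = 25812.61
ΣP(t=0)Q(t=1) = 3.24×111 + 1.26×46 + 3.85×22 + 2088.15×9 = 359.64 + 57.96 + 84.7 + 18793.35 = 19295.65
P = 25812.61 / 19295.65 × 100 = 133.7742
Fisher = √(L × P) = √(133.7561 × 133.7742) = 133.7652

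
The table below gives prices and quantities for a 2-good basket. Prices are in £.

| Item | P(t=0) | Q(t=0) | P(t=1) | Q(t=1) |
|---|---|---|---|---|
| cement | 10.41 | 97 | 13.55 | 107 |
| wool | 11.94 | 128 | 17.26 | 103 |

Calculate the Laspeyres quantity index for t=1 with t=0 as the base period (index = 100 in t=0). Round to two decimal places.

Laspeyres quantity index uses base-period prices as weights.
ΣP(t=0)·Q(t=1) = 10.41×107 + 11.94×103 = 1113.87 + 1229.82 = 2343.69
ΣP(t=0)·Q(t=0) = 10.41×97 + 11.94×128 = 1009.77 + 1528.32 = 2538.09
Index = 2343.69 / 2538.09 × 100 = 92.3407

92.34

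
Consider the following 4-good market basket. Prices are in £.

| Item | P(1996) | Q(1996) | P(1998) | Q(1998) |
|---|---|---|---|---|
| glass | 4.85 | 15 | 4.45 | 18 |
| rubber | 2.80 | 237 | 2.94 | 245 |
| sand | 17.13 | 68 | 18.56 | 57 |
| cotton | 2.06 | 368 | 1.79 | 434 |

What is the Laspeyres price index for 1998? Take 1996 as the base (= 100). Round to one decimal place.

100.9

Laspeyres price index uses base-period quantities as weights.
ΣP(1998)·Q(1996) = 4.45×15 + 2.94×237 + 18.56×68 + 1.79×368 = 66.75 + 696.78 + 1262.08 + 658.72 = 2684.33
ΣP(1996)·Q(1996) = 4.85×15 + 2.80×237 + 17.13×68 + 2.06×368 = 72.75 + 663.6 + 1164.84 + 758.08 = 2659.27
Index = 2684.33 / 2659.27 × 100 = 100.9424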